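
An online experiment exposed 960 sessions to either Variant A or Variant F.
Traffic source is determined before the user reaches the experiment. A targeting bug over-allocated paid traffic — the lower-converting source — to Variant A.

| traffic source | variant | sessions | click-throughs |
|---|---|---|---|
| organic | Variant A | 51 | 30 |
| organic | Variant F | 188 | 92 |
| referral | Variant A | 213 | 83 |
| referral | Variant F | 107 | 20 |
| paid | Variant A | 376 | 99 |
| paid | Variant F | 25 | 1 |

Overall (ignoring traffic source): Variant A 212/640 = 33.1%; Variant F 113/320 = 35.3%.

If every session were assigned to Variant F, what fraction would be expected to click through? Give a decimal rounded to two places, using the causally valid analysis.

0.20

The stratified and pooled comparisons disagree (Variant A wins within each traffic source; Variant F wins overall), so the answer turns on the causal role of traffic source.
Here traffic source is a common cause — it drives both which variant a case falls under and the outcome. The crude comparison mixes populations; the stratum-specific rates are the causally relevant ones.
Standardising Variant F to the population traffic source mix: 0.249·92/188 + 0.333·20/107 + 0.418·1/25 = 0.201.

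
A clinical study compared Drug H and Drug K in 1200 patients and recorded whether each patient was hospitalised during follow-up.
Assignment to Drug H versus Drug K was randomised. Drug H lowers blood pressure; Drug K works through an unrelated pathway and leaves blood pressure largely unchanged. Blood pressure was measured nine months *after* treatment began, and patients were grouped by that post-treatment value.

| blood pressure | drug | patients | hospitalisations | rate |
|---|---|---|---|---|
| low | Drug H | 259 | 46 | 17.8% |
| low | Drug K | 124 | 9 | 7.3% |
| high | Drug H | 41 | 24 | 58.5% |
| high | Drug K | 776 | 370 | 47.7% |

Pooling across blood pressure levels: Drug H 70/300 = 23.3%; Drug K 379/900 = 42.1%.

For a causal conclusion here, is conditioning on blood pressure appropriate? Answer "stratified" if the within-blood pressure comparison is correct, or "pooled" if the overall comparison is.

pooled

Because the drug influences blood pressure, blood pressure is a post-treatment mediator, not a confounder. Stratifying on it would bias the estimate; the causal effect is the crude pooled difference.
Pooled: Drug H 23.3% vs Drug K 42.1%; Drug H is lower overall.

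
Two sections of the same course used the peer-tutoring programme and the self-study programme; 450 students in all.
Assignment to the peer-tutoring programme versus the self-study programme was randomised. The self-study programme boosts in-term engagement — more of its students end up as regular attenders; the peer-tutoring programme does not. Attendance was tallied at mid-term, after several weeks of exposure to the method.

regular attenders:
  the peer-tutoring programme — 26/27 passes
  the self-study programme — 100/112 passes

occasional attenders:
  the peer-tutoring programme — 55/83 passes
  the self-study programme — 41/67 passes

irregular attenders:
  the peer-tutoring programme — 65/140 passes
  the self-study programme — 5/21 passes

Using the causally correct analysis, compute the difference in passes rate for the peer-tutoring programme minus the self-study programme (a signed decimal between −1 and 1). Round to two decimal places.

-0.15

The stratified and pooled comparisons disagree (the peer-tutoring programme wins within each mid-term attendance; the self-study programme wins overall), so the answer turns on the causal role of mid-term attendance.
The distribution of mid-term attendance is itself part of what the teaching method does — it is an intermediate outcome. Holding it fixed would remove that part of the effect; the total effect is the pooled difference.
The causal difference is the pooled difference: 0.584 − 0.730 = -0.146.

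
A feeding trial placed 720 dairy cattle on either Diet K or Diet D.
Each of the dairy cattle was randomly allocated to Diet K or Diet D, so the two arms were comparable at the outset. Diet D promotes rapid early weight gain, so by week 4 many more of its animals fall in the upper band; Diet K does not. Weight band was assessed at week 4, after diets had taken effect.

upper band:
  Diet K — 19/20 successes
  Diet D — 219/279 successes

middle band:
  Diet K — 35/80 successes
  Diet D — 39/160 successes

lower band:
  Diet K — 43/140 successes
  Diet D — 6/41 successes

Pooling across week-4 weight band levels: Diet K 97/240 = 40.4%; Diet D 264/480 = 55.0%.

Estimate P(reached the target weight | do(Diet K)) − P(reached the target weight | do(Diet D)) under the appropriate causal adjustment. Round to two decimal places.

The distribution of week-4 weight band is itself part of what the diet does — it is an intermediate outcome. Holding it fixed would remove that part of the effect; the total effect is the pooled difference.
The causal difference is the pooled difference: 0.404 − 0.550 = -0.146.

-0.15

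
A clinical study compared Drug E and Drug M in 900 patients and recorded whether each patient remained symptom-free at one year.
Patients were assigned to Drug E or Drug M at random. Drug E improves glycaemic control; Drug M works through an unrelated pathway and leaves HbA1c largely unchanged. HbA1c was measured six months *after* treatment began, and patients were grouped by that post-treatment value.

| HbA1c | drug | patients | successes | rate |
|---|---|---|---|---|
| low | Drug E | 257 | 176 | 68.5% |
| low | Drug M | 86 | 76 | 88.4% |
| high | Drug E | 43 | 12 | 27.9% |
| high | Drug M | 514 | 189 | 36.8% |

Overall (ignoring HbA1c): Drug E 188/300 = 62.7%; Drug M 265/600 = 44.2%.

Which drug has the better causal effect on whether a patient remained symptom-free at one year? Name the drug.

HbA1c lies on the pathway drug → HbA1c → outcome, so adjusting for it blocks the indirect effect. For the total causal effect of drug, use the unadjusted pooled rates.
Pooled: Drug E 62.7% vs Drug M 44.2%; Drug E is higher overall.

Drug E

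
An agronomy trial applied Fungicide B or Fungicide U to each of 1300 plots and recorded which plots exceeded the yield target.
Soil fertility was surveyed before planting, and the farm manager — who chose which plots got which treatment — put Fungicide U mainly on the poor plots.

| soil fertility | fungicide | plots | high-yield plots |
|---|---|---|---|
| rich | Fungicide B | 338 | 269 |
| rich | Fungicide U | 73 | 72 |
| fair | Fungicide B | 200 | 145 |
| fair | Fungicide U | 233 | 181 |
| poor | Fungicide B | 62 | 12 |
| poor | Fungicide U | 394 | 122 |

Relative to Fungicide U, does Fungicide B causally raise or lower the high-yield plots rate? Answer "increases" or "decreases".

decreases

Since soil fertility is a pre-existing factor (not a product of the fungicide) and it affects the outcome on its own, it is a confounder. The stratified rates, not the pooled rate, identify the causal effect.
Within each level — rich: 79.6% vs 98.6%; fair: 72.5% vs 77.7%; poor: 19.4% vs 31.0% — Fungicide U is higher every time.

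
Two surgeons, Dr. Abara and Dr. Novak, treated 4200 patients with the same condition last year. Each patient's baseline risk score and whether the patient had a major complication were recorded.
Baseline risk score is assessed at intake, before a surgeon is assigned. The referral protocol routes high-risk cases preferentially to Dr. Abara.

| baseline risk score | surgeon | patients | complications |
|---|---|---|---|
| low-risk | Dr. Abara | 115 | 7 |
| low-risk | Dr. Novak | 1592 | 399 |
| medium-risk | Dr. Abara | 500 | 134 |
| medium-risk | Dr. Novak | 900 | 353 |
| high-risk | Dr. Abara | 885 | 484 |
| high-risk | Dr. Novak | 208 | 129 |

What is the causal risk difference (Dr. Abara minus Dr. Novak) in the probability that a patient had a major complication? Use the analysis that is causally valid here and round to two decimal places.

Here baseline risk score is a common cause — it drives both which surgeon a case falls under and the outcome. The crude comparison mixes populations; the stratum-specific rates are the causally relevant ones.
Adjusting over the population distribution of baseline risk score: 0.406·(0.061−0.251) + 0.333·(0.268−0.392) + 0.260·(0.547−0.620) = -0.138.

-0.14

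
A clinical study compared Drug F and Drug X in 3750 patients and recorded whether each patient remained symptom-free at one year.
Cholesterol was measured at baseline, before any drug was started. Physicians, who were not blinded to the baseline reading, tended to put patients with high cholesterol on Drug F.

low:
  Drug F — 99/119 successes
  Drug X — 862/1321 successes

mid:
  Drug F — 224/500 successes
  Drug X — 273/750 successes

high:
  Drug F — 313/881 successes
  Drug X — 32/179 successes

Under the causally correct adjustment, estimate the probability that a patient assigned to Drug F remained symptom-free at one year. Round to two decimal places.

The cholesterol-specific comparison favours Drug F throughout, but the pooled figures favour Drug X. The question is whether to condition on cholesterol.
The imbalance in cholesterol arose from how patients were allocated, not from anything the drug did; and cholesterol independently affects the outcome. The pooled gap is confounded — condition on cholesterol.
Standardising Drug F to the population cholesterol mix: 0.384·99/119 + 0.333·224/500 + 0.283·313/881 = 0.569.

0.57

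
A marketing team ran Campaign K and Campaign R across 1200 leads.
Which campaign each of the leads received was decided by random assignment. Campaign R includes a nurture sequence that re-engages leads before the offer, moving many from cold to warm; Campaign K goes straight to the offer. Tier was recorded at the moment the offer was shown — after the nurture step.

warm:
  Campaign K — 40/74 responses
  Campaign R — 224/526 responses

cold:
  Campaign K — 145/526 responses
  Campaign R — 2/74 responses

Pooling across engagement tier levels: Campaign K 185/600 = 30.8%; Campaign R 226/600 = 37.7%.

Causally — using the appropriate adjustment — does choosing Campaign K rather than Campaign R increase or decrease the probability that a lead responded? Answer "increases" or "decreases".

Engagement tier lies on the pathway campaign → engagement tier → outcome, so adjusting for it blocks the indirect effect. For the total causal effect of campaign, use the unadjusted pooled rates.
Pooled: Campaign K 30.8% vs Campaign R 37.7%; Campaign R is higher overall.

decreases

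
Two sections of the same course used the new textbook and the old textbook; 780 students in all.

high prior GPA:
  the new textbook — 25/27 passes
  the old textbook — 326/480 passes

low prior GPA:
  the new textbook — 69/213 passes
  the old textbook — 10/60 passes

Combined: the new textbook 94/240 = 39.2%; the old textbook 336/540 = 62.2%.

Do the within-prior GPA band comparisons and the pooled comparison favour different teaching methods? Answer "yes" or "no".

Within each prior GPA band level (high prior GPA 92.6% vs 67.9%; low prior GPA 32.4% vs 16.7%), the new textbook has the higher rate every time. Pooled: 39.2% vs 62.2% — the old textbook has the higher rate overall. The two comparisons disagree.

yes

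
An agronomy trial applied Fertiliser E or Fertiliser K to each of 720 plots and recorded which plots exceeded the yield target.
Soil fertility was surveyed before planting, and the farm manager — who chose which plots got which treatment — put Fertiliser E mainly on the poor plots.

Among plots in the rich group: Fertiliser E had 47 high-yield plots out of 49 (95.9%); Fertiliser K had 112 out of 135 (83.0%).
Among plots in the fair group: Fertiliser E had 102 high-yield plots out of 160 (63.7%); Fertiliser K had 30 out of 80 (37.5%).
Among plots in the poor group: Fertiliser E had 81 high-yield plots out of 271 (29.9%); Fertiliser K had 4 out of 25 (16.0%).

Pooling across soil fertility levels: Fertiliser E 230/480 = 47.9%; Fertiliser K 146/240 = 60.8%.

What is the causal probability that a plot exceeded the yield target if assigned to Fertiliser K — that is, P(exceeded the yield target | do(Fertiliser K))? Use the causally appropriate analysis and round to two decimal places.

0.40

The soil fertility-specific comparison favours Fertiliser E throughout, but the pooled figures favour Fertiliser K. The question is whether to condition on soil fertility.
Soil fertility differs across fertilisers for reasons unrelated to any effect of the fertiliser itself, and it separately predicts the outcome — a classic confounder. We must compare within soil fertility levels.
Standardising Fertiliser K to the population soil fertility mix: 0.256·112/135 + 0.333·30/80 + 0.411·4/25 = 0.403.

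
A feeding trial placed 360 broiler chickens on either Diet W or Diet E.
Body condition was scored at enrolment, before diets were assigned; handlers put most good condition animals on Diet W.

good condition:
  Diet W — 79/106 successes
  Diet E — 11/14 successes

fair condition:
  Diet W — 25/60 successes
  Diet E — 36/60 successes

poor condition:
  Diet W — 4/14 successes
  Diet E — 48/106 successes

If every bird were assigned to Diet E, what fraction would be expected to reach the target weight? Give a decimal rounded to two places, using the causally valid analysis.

0.61

The starting body condition-specific comparison favours Diet E throughout, but the pooled figures favour Diet W. The question is whether to condition on starting body condition.
Starting body condition is set before the diet has any effect — it is not caused by the diet — and it independently drives the outcome. That makes it a confounder, so the causal comparison is within starting body condition levels.
Standardising Diet E to the population starting body condition mix: 0.333·11/14 + 0.333·36/60 + 0.333·48/106 = 0.613.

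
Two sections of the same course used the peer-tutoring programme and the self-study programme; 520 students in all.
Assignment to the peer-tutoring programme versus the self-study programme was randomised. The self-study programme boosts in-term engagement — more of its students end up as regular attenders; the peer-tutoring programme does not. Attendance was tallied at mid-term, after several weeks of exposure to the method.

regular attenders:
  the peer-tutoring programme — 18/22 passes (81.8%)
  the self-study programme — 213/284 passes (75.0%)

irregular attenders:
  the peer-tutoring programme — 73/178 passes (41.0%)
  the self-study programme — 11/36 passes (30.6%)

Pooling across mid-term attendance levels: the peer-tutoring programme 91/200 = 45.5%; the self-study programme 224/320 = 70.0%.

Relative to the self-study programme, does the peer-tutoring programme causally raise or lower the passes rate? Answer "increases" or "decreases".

Within every mid-term attendance level the peer-tutoring programme has the higher rate, yet pooled the self-study programme does — Simpson's reversal.
Mid-term attendance is downstream of the teaching method. One should not condition on a consequence of treatment, so the overall rates are the right comparison.
Pooled: the peer-tutoring programme 45.5% vs the self-study programme 70.0%; the self-study programme is higher overall.

decreases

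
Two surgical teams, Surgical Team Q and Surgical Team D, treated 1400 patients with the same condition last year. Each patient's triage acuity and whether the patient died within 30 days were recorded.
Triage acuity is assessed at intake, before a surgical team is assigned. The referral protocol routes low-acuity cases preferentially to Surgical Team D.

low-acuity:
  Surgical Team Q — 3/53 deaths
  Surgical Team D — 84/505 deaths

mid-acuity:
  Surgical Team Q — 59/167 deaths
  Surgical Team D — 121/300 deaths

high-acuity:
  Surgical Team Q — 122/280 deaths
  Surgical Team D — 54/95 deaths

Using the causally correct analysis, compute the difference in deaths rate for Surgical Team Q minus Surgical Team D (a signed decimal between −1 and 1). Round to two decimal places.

-0.10

Triage acuity differs across surgical teams for reasons unrelated to any effect of the surgical team itself, and it separately predicts the outcome — a classic confounder. We must compare within triage acuity levels.
Adjusting over the population distribution of triage acuity: 0.399·(0.057−0.166) + 0.334·(0.353−0.403) + 0.268·(0.436−0.568) = -0.096.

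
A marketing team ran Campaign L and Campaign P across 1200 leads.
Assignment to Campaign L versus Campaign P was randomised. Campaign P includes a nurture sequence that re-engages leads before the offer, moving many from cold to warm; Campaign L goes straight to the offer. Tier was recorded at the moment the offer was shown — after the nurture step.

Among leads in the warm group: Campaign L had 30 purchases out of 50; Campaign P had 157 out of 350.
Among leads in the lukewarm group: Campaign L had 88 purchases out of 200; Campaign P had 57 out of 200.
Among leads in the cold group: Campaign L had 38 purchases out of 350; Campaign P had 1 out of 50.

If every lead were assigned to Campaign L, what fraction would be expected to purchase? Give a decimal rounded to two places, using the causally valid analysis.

Engagement tier lies on the pathway campaign → engagement tier → outcome, so adjusting for it blocks the indirect effect. For the total causal effect of campaign, use the unadjusted pooled rates.
So P(outcome | do(Campaign L)) is just the pooled rate for Campaign L: 156/600 = 0.260.

0.26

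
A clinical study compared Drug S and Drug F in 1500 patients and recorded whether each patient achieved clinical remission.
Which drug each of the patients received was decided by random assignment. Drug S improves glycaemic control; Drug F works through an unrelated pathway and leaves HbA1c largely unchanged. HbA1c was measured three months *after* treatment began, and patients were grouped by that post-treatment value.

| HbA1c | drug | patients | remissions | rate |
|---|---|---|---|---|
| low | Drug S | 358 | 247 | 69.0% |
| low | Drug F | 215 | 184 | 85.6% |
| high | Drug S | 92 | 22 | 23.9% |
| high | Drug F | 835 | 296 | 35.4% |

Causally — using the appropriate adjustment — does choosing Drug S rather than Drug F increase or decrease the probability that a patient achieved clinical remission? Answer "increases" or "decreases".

Stratifying would compare drugs among patients the drugs themselves sorted into HbA1c groups — a form of selection on an intermediate. The unconditioned pooled rates give the total causal effect.
Pooled: Drug S 59.8% vs Drug F 45.7%; Drug S is higher overall.

increases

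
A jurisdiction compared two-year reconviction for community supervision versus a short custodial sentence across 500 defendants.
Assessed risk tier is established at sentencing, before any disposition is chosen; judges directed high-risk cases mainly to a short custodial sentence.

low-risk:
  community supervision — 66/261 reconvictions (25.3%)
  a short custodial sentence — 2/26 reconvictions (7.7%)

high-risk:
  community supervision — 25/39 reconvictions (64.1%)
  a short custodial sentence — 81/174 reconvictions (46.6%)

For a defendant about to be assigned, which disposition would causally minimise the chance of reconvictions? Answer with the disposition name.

a short custodial sentence

Here assessed risk tier is a common cause — it drives both which disposition a case falls under and the outcome. The crude comparison mixes populations; the stratum-specific rates are the causally relevant ones.
Within each level — low-risk: 25.3% vs 7.7%; high-risk: 64.1% vs 46.6% — a short custodial sentence is lower every time.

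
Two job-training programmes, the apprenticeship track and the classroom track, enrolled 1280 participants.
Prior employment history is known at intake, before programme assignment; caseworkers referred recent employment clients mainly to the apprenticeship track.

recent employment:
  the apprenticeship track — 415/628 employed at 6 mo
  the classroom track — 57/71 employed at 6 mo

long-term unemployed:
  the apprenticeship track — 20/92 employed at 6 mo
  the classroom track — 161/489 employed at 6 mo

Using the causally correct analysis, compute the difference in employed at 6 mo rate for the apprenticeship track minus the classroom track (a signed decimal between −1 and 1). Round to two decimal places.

-0.13

Within every prior employment history level the classroom track has the higher rate, yet pooled the apprenticeship track does — Simpson's reversal.
The imbalance in prior employment history arose from how participants were allocated, not from anything the programme did; and prior employment history independently affects the outcome. The pooled gap is confounded — condition on prior employment history.
Adjusting over the population distribution of prior employment history: 0.546·(0.661−0.803) + 0.454·(0.217−0.329) = -0.128.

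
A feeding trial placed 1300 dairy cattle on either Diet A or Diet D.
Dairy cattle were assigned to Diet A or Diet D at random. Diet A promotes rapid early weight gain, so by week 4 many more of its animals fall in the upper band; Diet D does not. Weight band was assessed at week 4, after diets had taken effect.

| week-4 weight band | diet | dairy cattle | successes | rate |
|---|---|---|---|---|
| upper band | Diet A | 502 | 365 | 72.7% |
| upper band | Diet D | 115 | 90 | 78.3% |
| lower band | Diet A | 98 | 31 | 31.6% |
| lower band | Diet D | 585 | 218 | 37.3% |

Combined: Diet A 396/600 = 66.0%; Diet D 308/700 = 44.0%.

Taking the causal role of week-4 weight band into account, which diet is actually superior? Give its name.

Diet A

The distribution of week-4 weight band is itself part of what the diet does — it is an intermediate outcome. Holding it fixed would remove that part of the effect; the total effect is the pooled difference.
Pooled: Diet A 66.0% vs Diet D 44.0%; Diet A is higher overall.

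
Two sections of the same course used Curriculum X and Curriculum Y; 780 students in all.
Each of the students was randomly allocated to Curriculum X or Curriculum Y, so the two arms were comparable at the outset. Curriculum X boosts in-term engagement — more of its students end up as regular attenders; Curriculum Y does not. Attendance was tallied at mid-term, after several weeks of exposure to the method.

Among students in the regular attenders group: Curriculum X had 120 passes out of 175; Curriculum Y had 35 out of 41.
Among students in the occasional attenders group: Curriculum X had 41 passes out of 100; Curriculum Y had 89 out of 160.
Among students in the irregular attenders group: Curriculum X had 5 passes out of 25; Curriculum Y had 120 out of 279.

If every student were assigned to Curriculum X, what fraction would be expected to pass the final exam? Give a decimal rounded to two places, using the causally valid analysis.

0.55

Mid-term attendance lies on the pathway teaching method → mid-term attendance → outcome, so adjusting for it blocks the indirect effect. For the total causal effect of teaching method, use the unadjusted pooled rates.
So P(outcome | do(Curriculum X)) is just the pooled rate for Curriculum X: 166/300 = 0.553.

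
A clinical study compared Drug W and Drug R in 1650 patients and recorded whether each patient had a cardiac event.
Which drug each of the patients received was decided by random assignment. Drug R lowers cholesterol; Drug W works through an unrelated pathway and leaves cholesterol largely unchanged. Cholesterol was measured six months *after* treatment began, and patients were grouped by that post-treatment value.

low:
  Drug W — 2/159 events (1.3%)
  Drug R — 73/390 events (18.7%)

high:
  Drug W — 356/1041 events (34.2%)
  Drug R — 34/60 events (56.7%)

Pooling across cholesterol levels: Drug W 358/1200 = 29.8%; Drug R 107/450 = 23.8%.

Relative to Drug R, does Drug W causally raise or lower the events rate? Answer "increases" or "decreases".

increases

Drug W is lower inside every cholesterol stratum but Drug R is lower in aggregate. Whether to stratify depends on how cholesterol relates to the drug.
Because the drug influences cholesterol, cholesterol is a post-treatment mediator, not a confounder. Stratifying on it would bias the estimate; the causal effect is the crude pooled difference.
Pooled: Drug W 29.8% vs Drug R 23.8%; Drug R is lower overall.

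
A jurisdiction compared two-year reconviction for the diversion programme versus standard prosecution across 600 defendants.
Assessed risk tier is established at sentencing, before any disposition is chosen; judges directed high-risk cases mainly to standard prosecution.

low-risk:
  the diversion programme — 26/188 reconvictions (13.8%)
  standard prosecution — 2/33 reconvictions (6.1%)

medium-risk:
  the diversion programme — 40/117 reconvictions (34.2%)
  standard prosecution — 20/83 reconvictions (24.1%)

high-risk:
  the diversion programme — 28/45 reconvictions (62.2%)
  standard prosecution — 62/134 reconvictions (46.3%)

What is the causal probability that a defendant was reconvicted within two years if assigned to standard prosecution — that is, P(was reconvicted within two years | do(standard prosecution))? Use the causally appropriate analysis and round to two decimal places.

0.24

The stratified and pooled comparisons disagree (standard prosecution wins within each assessed risk tier; the diversion programme wins overall), so the answer turns on the causal role of assessed risk tier.
Since assessed risk tier is a pre-existing factor (not a product of the disposition) and it affects the outcome on its own, it is a confounder. The stratified rates, not the pooled rate, identify the causal effect.
Standardising standard prosecution to the population assessed risk tier mix: 0.368·2/33 + 0.333·20/83 + 0.298·62/134 = 0.241.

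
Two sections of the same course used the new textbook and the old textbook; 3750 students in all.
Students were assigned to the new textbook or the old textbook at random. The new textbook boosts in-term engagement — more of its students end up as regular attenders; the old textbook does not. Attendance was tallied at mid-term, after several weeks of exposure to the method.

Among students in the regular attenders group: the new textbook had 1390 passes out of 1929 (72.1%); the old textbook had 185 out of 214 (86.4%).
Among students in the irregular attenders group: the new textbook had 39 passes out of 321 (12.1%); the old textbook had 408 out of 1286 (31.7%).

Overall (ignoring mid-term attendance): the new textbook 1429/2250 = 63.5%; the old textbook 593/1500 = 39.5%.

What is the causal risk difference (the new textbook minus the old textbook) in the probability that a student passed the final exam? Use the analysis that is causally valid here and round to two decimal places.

+0.24

The mid-term attendance-specific comparison favours the old textbook throughout, but the pooled figures favour the new textbook. The question is whether to condition on mid-term attendance.
Stratifying would compare teaching methods among students the teaching methods themselves sorted into mid-term attendance groups — a form of selection on an intermediate. The unconditioned pooled rates give the total causal effect.
The causal difference is the pooled difference: 0.635 − 0.395 = +0.240.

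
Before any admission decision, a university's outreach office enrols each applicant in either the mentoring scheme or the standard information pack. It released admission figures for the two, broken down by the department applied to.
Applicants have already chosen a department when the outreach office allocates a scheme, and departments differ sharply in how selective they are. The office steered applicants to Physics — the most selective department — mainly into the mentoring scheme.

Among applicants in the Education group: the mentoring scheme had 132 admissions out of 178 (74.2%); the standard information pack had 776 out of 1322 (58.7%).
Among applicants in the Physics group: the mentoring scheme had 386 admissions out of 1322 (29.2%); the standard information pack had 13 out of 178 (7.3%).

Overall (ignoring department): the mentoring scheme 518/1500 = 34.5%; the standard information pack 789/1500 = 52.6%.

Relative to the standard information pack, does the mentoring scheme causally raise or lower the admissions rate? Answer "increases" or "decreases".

The department-specific comparison favours the mentoring scheme throughout, but the pooled figures favour the standard information pack. The question is whether to condition on department.
Department differs across outreach schemes for reasons unrelated to any effect of the outreach scheme itself, and it separately predicts the outcome — a classic confounder. We must compare within department levels.
Within each level — Education: 74.2% vs 58.7%; Physics: 29.2% vs 7.3% — the mentoring scheme is higher every time.

increases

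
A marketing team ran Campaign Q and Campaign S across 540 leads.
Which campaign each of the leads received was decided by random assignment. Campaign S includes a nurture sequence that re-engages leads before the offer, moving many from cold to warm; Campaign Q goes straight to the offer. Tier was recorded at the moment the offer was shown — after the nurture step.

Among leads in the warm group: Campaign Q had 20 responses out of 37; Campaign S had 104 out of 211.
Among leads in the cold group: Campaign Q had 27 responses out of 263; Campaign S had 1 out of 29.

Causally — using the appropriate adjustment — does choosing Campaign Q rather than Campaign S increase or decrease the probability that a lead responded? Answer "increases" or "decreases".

decreases

The engagement tier-specific comparison favours Campaign Q throughout, but the pooled figures favour Campaign S. The question is whether to condition on engagement tier.
Engagement tier here is a post-treatment variable shaped by the campaign; conditioning on it would introduce bias rather than remove it. The overall comparison is the causal one.
Pooled: Campaign Q 15.7% vs Campaign S 43.8%; Campaign S is higher overall.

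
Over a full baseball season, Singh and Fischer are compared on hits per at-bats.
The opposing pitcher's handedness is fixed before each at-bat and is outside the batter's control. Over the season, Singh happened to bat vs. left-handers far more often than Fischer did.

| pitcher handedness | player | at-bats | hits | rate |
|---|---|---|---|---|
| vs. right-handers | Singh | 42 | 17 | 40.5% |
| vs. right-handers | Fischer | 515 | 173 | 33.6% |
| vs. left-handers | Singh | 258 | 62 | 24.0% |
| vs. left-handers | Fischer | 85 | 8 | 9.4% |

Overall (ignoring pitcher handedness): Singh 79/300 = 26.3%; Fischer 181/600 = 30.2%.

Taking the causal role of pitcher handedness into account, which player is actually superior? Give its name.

Singh

Nothing the player does changes pitcher handedness; the imbalance is an allocation artefact. With pitcher handedness also predicting the outcome, the pooled figure is confounded, and the within-stratum comparison is the causal one.
Within each level — vs. right-handers: 40.5% vs 33.6%; vs. left-handers: 24.0% vs 9.4% — Singh is higher every time.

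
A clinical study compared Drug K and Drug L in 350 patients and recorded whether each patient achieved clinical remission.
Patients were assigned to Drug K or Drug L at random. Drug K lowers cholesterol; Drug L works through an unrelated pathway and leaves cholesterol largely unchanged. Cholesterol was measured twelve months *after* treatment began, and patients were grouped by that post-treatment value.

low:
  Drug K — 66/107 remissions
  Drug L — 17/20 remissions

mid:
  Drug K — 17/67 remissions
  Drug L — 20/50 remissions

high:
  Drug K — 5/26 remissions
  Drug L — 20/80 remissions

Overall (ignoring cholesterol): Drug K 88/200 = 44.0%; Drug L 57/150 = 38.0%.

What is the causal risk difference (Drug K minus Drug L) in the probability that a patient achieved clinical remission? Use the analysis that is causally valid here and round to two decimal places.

Cholesterol lies on the pathway drug → cholesterol → outcome, so adjusting for it blocks the indirect effect. For the total causal effect of drug, use the unadjusted pooled rates.
The causal difference is the pooled difference: 0.440 − 0.380 = +0.060.

+0.06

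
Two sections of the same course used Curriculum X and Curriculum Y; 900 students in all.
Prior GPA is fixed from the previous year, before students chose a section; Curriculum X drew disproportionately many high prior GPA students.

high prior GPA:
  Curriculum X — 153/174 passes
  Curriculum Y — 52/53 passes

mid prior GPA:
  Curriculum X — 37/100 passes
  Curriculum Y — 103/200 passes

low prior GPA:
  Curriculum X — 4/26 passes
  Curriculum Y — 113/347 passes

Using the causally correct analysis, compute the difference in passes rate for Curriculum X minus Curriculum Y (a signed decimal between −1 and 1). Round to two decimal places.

-0.15

The stratified and pooled comparisons disagree (Curriculum Y wins within each prior GPA band; Curriculum X wins overall), so the answer turns on the causal role of prior GPA band.
Nothing the teaching method does changes prior GPA band; the imbalance is an allocation artefact. With prior GPA band also predicting the outcome, the pooled figure is confounded, and the within-stratum comparison is the causal one.
Adjusting over the population distribution of prior GPA band: 0.252·(0.879−0.981) + 0.333·(0.370−0.515) + 0.414·(0.154−0.326) = -0.145.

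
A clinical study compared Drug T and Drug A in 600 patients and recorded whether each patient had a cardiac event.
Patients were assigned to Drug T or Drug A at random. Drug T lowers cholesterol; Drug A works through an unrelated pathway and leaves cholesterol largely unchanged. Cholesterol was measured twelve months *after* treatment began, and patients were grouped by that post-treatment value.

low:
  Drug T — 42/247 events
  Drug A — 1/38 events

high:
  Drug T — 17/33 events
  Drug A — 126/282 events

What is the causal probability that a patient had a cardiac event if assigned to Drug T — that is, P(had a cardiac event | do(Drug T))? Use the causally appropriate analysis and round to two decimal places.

0.21

Cholesterol is downstream of the drug. One should not condition on a consequence of treatment, so the overall rates are the right comparison.
So P(outcome | do(Drug T)) is just the pooled rate for Drug T: 59/280 = 0.211.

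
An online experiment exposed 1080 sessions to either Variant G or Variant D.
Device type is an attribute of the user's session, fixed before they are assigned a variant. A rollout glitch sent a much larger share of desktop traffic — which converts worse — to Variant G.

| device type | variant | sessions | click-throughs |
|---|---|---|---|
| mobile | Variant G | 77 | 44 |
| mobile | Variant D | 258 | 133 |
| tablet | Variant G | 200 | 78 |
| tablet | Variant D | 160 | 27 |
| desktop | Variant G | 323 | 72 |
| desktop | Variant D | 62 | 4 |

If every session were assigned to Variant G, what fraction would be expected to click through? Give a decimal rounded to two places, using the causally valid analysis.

0.39

Device type differs across variants for reasons unrelated to any effect of the variant itself, and it separately predicts the outcome — a classic confounder. We must compare within device type levels.
Standardising Variant G to the population device type mix: 0.310·44/77 + 0.333·78/200 + 0.356·72/323 = 0.387.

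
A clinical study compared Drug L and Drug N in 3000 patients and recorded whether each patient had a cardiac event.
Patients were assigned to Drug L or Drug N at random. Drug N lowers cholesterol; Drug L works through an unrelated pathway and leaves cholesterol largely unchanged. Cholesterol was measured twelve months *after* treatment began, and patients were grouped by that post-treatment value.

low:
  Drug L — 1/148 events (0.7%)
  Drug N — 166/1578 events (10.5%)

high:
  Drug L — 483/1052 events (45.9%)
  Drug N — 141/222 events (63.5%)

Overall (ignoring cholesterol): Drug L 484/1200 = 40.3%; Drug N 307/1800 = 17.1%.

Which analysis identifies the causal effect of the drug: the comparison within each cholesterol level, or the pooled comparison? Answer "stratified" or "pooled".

pooled

Within every cholesterol level Drug L has the lower rate, yet pooled Drug N does — Simpson's reversal.
Cholesterol here is a post-treatment variable shaped by the drug; conditioning on it would introduce bias rather than remove it. The overall comparison is the causal one.
Pooled: Drug L 40.3% vs Drug N 17.1%; Drug N is lower overall.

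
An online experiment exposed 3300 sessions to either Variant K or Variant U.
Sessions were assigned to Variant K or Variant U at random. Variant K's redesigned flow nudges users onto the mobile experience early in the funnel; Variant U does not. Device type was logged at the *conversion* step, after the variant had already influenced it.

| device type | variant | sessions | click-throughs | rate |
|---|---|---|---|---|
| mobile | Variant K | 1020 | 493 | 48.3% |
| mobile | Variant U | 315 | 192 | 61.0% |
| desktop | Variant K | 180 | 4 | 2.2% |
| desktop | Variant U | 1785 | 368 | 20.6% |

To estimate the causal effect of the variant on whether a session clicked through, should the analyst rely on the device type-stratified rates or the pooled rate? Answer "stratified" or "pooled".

The distribution of device type is itself part of what the variant does — it is an intermediate outcome. Holding it fixed would remove that part of the effect; the total effect is the pooled difference.
Pooled: Variant K 41.4% vs Variant U 26.7%; Variant K is higher overall.

pooled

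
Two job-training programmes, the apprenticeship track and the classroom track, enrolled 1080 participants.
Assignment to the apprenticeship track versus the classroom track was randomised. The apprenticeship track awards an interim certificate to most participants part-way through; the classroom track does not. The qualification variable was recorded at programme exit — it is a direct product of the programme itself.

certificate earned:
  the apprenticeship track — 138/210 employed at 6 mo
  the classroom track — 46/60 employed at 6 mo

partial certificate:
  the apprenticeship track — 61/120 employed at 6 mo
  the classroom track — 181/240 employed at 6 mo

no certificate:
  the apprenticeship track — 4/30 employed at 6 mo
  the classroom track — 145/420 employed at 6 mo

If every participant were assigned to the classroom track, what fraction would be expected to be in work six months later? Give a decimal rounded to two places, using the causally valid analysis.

Within every qualification attained during the programme level the classroom track has the higher rate, yet pooled the apprenticeship track does — Simpson's reversal.
Stratifying would compare programmes among participants the programmes themselves sorted into qualification attained during the programme groups — a form of selection on an intermediate. The unconditioned pooled rates give the total causal effect.
So P(outcome | do(the classroom track)) is just the pooled rate for the classroom track: 372/720 = 0.517.

0.52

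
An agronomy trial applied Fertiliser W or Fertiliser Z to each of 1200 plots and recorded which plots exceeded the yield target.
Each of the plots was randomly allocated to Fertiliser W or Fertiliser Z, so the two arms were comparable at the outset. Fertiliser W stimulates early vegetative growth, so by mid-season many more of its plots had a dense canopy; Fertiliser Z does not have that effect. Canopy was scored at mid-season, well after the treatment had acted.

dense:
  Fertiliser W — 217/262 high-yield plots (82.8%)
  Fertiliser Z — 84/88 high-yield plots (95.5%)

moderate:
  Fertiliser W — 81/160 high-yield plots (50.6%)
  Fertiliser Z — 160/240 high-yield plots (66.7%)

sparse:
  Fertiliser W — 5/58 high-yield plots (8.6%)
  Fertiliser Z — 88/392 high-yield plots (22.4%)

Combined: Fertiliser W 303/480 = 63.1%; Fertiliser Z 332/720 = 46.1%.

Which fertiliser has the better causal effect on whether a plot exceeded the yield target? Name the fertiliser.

Mid-season canopy here is a post-treatment variable shaped by the fertiliser; conditioning on it would introduce bias rather than remove it. The overall comparison is the causal one.
Pooled: Fertiliser W 63.1% vs Fertiliser Z 46.1%; Fertiliser W is higher overall.

Fertiliser W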